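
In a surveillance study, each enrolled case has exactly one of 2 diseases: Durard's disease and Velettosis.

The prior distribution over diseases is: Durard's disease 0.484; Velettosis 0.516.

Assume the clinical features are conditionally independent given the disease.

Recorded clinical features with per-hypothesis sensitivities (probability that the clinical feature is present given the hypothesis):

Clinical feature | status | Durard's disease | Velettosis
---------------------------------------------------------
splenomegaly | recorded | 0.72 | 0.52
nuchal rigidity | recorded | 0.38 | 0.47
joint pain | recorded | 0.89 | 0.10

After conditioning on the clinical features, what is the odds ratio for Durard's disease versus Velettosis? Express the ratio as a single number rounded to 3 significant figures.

9.35

Posterior odds equal prior odds times the likelihood ratio; only the two competing hypotheses matter.
  Durard's disease: 0.484 × 0.72 × 0.38 × 0.89 = 0.11786
  Velettosis: 0.516 × 0.52 × 0.47 × 0.10 = 0.012611
Odds(Durard's disease : Velettosis) = 0.11786 / 0.012611 ≈ 9.35.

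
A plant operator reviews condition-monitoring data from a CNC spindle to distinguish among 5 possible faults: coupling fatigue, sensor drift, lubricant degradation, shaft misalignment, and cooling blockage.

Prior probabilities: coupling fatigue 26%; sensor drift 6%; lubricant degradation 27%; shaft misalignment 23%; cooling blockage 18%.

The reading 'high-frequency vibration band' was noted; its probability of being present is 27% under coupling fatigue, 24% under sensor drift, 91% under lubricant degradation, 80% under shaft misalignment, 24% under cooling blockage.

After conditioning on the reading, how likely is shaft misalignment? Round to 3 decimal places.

0.330

Multiply each prior by the likelihood of the reading:
  coupling fatigue: 0.26 × 0.27 = 0.0702
  sensor drift: 0.06 × 0.24 = 0.0144
  lubricant degradation: 0.27 × 0.91 = 0.2457
  shaft misalignment: 0.23 × 0.80 = 0.184
  cooling blockage: 0.18 × 0.24 = 0.0432
Normalizing constant Z = 0.0702 + 0.0144 + 0.2457 + 0.184 + 0.0432 = 0.5575.
P(shaft misalignment | evidence) = 0.184 / 0.5575 ≈ 0.330.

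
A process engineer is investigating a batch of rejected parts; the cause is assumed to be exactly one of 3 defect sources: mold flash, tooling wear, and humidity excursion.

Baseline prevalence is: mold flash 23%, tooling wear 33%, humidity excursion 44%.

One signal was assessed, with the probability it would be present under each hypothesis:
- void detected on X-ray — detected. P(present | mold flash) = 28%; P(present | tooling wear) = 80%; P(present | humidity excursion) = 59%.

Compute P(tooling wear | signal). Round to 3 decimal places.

For each hypothesis, the unnormalized posterior weight is prior × likelihood:
  mold flash: 0.23 × 0.28 = 0.0644
  tooling wear: 0.33 × 0.80 = 0.264
  humidity excursion: 0.44 × 0.59 = 0.2596
Normalizing constant Z = 0.0644 + 0.264 + 0.2596 = 0.588.
P(tooling wear | evidence) = 0.264 / 0.588 ≈ 0.449.

0.449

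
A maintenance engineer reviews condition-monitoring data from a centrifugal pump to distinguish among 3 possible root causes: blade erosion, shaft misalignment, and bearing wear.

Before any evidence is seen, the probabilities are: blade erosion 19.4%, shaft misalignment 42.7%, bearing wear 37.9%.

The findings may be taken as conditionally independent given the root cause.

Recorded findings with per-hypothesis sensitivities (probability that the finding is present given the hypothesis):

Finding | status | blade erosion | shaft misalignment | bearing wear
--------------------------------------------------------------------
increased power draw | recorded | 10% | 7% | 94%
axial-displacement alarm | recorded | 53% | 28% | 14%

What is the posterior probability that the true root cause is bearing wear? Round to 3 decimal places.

0.728

By Bayes' rule with conditional independence, the unnormalized weight for each hypothesis is prior × ∏ likelihoods:
  blade erosion: 0.194 × 0.10 × 0.53 = 0.010282
  shaft misalignment: 0.427 × 0.07 × 0.28 = 0.0083692
  bearing wear: 0.379 × 0.94 × 0.14 = 0.049876
Marginal likelihood of the evidence = 0.068528.
P(bearing wear | evidence) = 0.049876 / 0.068528 ≈ 0.728.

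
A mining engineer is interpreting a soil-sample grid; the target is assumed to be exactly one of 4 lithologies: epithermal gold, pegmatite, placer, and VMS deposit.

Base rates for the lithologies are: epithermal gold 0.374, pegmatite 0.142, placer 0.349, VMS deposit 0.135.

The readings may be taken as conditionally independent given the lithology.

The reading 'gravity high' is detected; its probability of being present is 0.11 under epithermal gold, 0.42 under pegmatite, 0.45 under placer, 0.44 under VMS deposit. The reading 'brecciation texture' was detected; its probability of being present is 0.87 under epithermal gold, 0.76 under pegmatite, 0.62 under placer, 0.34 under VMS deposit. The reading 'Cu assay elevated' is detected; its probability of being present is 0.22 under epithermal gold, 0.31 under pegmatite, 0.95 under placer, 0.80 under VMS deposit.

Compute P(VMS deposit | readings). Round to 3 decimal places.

By Bayes' rule with conditional independence, the unnormalized weight for each hypothesis is prior × ∏ likelihoods:
  epithermal gold: 0.374 × 0.11 × 0.87 × 0.22 = 0.0078742
  pegmatite: 0.142 × 0.42 × 0.76 × 0.31 = 0.014051
  placer: 0.349 × 0.45 × 0.62 × 0.95 = 0.092502
  VMS deposit: 0.135 × 0.44 × 0.34 × 0.80 = 0.016157
Marginal likelihood of the evidence = 0.13058.
P(VMS deposit | evidence) = 0.016157 / 0.13058 ≈ 0.124.

0.124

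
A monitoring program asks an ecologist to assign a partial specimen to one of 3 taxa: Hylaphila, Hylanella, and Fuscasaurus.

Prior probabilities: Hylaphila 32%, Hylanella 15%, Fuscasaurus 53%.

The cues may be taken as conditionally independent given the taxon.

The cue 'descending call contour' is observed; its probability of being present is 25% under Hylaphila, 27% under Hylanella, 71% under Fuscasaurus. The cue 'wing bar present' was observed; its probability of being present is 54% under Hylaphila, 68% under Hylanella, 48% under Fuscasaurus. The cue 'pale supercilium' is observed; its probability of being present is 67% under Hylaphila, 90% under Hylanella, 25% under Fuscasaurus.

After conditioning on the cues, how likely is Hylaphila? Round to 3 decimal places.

For each hypothesis, the unnormalized posterior weight is prior × product of the cue likelihoods:
  Hylaphila: 0.32 × 0.25 × 0.54 × 0.67 = 0.028944
  Hylanella: 0.15 × 0.27 × 0.68 × 0.90 = 0.024786
  Fuscasaurus: 0.53 × 0.71 × 0.48 × 0.25 = 0.045156
The unnormalized weights sum to 0.098886.
P(Hylaphila | evidence) = 0.028944 / 0.098886 ≈ 0.293.

0.293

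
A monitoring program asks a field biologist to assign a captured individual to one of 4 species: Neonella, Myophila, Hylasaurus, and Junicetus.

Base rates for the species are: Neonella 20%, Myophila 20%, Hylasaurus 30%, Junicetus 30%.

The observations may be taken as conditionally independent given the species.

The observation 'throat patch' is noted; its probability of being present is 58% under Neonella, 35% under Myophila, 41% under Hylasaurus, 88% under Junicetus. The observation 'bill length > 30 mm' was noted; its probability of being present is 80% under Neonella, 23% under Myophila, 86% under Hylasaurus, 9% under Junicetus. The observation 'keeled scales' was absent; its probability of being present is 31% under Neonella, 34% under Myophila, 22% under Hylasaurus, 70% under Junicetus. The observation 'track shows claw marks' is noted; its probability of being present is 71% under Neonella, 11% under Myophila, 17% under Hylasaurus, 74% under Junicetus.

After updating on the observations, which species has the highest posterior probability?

Multiply each prior by the joint likelihood of the evidence pattern (using 1 − P(present | H) for each absent observation):
  Neonella: 0.20 × 0.58 × 0.80 × (1 − 0.31) × 0.71 = 0.045463
  Myophila: 0.20 × 0.35 × 0.23 × (1 − 0.34) × 0.11 = 0.0011689
  Hylasaurus: 0.30 × 0.41 × 0.86 × (1 − 0.22) × 0.17 = 0.014026
  Junicetus: 0.30 × 0.88 × 0.09 × (1 − 0.70) × 0.74 = 0.0052747
Marginal likelihood of the evidence = 0.065933.
P(Neonella | evidence) ≈ 0.045463 / 0.065933 ≈ 0.690
P(Myophila | evidence) ≈ 0.0011689 / 0.065933 ≈ 0.018
P(Hylasaurus | evidence) ≈ 0.014026 / 0.065933 ≈ 0.213
P(Junicetus | evidence) ≈ 0.0052747 / 0.065933 ≈ 0.080
The largest is 0.690, so Neonella is most probable.

Neonella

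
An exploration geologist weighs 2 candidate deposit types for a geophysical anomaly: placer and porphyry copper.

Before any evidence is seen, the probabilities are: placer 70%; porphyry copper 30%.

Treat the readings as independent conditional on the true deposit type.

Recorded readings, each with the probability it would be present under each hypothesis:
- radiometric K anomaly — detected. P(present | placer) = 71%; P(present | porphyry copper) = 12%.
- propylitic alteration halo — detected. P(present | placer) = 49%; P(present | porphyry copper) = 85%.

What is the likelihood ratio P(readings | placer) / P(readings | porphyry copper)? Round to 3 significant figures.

3.41

The Bayes factor is the ratio of the joint likelihoods of the reading pattern under the two hypotheses.
  placer: 0.71 × 0.49 = 0.3479
  porphyry copper: 0.12 × 0.85 = 0.102
Bayes factor = 0.3479 / 0.102 ≈ 3.41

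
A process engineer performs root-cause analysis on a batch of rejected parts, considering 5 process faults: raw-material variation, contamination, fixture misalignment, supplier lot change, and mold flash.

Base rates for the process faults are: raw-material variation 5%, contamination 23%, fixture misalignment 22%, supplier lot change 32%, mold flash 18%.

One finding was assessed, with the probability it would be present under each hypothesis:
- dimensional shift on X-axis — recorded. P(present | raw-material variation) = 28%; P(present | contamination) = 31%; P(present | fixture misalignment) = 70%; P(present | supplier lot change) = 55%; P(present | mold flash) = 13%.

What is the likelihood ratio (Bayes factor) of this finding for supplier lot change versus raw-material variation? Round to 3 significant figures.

1.96

The Bayes factor is the ratio of the two likelihoods.
  supplier lot change: 0.55
  raw-material variation: 0.28
Bayes factor = 0.55 / 0.28 ≈ 1.96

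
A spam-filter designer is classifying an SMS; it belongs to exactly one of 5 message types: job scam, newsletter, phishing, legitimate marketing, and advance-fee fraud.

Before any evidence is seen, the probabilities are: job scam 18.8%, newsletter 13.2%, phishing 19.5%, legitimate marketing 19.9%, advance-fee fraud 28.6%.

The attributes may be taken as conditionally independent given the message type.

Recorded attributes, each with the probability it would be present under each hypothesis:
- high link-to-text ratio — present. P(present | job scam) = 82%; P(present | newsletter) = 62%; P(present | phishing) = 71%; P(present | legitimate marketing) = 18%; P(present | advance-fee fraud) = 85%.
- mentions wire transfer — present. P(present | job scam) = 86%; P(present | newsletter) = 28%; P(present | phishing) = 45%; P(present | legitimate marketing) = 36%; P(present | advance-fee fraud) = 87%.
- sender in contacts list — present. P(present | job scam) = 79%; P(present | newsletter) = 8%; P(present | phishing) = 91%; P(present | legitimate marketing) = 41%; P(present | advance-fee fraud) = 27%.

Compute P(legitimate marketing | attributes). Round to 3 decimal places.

0.023

By Bayes' rule with conditional independence, the unnormalized weight for each hypothesis is prior × ∏ likelihoods:
  job scam: 0.188 × 0.82 × 0.86 × 0.79 = 0.10474
  newsletter: 0.132 × 0.62 × 0.28 × 0.08 = 0.0018332
  phishing: 0.195 × 0.71 × 0.45 × 0.91 = 0.056695
  legitimate marketing: 0.199 × 0.18 × 0.36 × 0.41 = 0.005287
  advance-fee fraud: 0.286 × 0.85 × 0.87 × 0.27 = 0.057104
Normalizing constant Z = 0.10474 + 0.0018332 + 0.056695 + 0.005287 + 0.057104 = 0.22566.
P(legitimate marketing | evidence) = 0.005287 / 0.22566 ≈ 0.023.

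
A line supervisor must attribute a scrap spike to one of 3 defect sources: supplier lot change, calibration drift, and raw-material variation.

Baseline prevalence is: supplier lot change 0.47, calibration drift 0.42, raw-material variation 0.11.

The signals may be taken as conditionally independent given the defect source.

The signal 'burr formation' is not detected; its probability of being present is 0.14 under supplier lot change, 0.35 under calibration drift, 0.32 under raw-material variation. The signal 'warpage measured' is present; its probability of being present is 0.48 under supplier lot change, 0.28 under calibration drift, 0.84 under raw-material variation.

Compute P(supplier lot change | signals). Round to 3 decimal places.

0.582

By Bayes' rule with conditional independence, the unnormalized weight for each hypothesis is prior × ∏ likelihoods (using 1 − P(present | H) for each absent signal):
  supplier lot change: 0.47 × (1 − 0.14) × 0.48 = 0.19402
  calibration drift: 0.42 × (1 − 0.35) × 0.28 = 0.07644
  raw-material variation: 0.11 × (1 − 0.32) × 0.84 = 0.062832
Normalizing constant Z = 0.19402 + 0.07644 + 0.062832 = 0.33329.
P(supplier lot change | evidence) = 0.19402 / 0.33329 ≈ 0.582.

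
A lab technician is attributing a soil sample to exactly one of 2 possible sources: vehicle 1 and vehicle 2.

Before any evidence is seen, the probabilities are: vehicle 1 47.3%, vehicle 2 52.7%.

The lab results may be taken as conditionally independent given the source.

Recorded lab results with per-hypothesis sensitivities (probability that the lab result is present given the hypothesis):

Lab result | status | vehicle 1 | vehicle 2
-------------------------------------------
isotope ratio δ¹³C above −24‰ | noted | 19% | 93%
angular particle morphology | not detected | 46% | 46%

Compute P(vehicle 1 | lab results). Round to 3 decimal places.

0.155

By Bayes' rule with conditional independence, the unnormalized weight for each hypothesis is prior × ∏ likelihoods (using 1 − P(present | H) for each absent lab result):
  vehicle 1: 0.473 × 0.19 × (1 − 0.46) = 0.04853
  vehicle 2: 0.527 × 0.93 × (1 − 0.46) = 0.26466
The unnormalized weights sum to 0.31319.
P(vehicle 1 | evidence) = 0.04853 / 0.31319 ≈ 0.155.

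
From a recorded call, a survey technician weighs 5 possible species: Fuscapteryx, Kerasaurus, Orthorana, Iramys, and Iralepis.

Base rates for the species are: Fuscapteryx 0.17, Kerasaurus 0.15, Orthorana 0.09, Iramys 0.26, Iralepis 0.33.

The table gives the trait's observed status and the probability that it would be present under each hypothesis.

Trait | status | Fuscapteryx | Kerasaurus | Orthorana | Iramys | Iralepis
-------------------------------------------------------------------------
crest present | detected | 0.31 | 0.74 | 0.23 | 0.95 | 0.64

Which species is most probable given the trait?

Iramys

By Bayes' rule, the unnormalized weight for each hypothesis is prior × likelihood:
  Fuscapteryx: 0.17 × 0.31 = 0.0527
  Kerasaurus: 0.15 × 0.74 = 0.111
  Orthorana: 0.09 × 0.23 = 0.0207
  Iramys: 0.26 × 0.95 = 0.247
  Iralepis: 0.33 × 0.64 = 0.2112
The unnormalized weights sum to 0.6426.
P(Fuscapteryx | evidence) ≈ 0.0527 / 0.6426 ≈ 0.082
P(Kerasaurus | evidence) ≈ 0.111 / 0.6426 ≈ 0.173
P(Orthorana | evidence) ≈ 0.0207 / 0.6426 ≈ 0.032
P(Iramys | evidence) ≈ 0.247 / 0.6426 ≈ 0.384
P(Iralepis | evidence) ≈ 0.2112 / 0.6426 ≈ 0.329
The largest is 0.384, so Iramys is most probable.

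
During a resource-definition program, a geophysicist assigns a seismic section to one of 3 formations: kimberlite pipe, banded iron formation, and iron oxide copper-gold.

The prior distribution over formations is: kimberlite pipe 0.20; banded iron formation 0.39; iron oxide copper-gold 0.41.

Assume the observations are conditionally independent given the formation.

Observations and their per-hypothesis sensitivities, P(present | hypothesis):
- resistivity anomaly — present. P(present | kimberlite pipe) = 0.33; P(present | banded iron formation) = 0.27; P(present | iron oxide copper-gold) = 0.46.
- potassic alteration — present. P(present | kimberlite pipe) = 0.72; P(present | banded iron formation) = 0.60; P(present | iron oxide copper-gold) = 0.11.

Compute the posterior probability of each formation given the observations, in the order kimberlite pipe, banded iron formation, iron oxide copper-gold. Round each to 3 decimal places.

0.362, 0.481, 0.158

For each hypothesis, the unnormalized posterior weight is prior × product of the observation likelihoods:
  kimberlite pipe: 0.20 × 0.33 × 0.72 = 0.04752
  banded iron formation: 0.39 × 0.27 × 0.60 = 0.06318
  iron oxide copper-gold: 0.41 × 0.46 × 0.11 = 0.020746
Marginal likelihood of the evidence = 0.13145.
P(kimberlite pipe | evidence) = 0.04752 / 0.13145 ≈ 0.362
P(banded iron formation | evidence) = 0.06318 / 0.13145 ≈ 0.481
P(iron oxide copper-gold | evidence) = 0.020746 / 0.13145 ≈ 0.158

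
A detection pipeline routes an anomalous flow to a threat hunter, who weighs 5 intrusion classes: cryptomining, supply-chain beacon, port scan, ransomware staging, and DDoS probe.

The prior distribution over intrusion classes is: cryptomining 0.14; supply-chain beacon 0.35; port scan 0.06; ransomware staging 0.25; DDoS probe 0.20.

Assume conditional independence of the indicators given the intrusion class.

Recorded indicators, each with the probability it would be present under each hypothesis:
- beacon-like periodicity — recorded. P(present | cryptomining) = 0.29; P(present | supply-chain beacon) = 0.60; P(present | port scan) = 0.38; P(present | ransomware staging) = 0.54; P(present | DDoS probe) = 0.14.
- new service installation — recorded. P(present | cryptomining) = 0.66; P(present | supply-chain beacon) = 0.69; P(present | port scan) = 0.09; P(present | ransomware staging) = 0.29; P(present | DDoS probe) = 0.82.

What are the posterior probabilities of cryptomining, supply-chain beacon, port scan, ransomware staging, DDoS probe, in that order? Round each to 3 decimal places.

For each hypothesis, the unnormalized posterior weight is prior × product of the indicator likelihoods:
  cryptomining: 0.14 × 0.29 × 0.66 = 0.026796
  supply-chain beacon: 0.35 × 0.60 × 0.69 = 0.1449
  port scan: 0.06 × 0.38 × 0.09 = 0.002052
  ransomware staging: 0.25 × 0.54 × 0.29 = 0.03915
  DDoS probe: 0.20 × 0.14 × 0.82 = 0.02296
The unnormalized weights sum to 0.23586.
P(cryptomining | evidence) = 0.026796 / 0.23586 ≈ 0.114
P(supply-chain beacon | evidence) = 0.1449 / 0.23586 ≈ 0.614
P(port scan | evidence) = 0.002052 / 0.23586 ≈ 0.009
P(ransomware staging | evidence) = 0.03915 / 0.23586 ≈ 0.166
P(DDoS probe | evidence) = 0.02296 / 0.23586 ≈ 0.097

0.114, 0.614, 0.009, 0.166, 0.097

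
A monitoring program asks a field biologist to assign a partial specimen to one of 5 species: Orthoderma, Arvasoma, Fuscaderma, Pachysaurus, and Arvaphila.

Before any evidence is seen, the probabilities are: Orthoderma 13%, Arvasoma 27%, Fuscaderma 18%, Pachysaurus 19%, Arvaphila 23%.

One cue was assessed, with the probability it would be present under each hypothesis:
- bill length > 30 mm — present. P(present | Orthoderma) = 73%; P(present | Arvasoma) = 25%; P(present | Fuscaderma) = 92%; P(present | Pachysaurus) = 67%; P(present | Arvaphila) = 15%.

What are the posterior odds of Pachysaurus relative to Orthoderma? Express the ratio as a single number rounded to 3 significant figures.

Posterior odds equal prior odds times the likelihood ratio; only the two competing hypotheses matter.
  Pachysaurus: 0.19 × 0.67 = 0.1273
  Orthoderma: 0.13 × 0.73 = 0.0949
Odds(Pachysaurus : Orthoderma) = 0.1273 / 0.0949 ≈ 1.34.

1.34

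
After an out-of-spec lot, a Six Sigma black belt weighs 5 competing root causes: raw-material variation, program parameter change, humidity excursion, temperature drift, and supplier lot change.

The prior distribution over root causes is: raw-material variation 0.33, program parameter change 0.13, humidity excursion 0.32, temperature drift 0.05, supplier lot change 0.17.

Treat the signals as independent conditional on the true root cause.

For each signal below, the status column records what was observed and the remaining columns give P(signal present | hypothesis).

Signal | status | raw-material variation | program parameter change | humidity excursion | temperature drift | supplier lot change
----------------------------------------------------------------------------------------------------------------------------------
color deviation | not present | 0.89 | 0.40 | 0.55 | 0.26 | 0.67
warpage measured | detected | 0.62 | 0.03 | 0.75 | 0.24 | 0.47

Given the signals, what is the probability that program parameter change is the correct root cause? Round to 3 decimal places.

For each hypothesis, the unnormalized posterior weight is prior × product of the signal likelihoods (using 1 − P(present | H) for each absent signal):
  raw-material variation: 0.33 × (1 − 0.89) × 0.62 = 0.022506
  program parameter change: 0.13 × (1 − 0.40) × 0.03 = 0.00234
  humidity excursion: 0.32 × (1 − 0.55) × 0.75 = 0.108
  temperature drift: 0.05 × (1 − 0.26) × 0.24 = 0.00888
  supplier lot change: 0.17 × (1 − 0.67) × 0.47 = 0.026367
The unnormalized weights sum to 0.16809.
P(program parameter change | evidence) = 0.00234 / 0.16809 ≈ 0.014.

0.014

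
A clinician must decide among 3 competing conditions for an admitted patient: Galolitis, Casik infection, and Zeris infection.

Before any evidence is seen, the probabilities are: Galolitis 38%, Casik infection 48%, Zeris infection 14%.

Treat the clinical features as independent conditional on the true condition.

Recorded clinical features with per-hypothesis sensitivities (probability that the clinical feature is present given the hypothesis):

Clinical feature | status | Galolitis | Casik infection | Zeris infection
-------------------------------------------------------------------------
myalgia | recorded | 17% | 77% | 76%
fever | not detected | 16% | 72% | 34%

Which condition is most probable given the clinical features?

Casik infection

For each hypothesis, the unnormalized posterior weight is prior × product of the clinical feature likelihoods (using 1 − P(present | H) for each absent clinical feature):
  Galolitis: 0.38 × 0.17 × (1 − 0.16) = 0.054264
  Casik infection: 0.48 × 0.77 × (1 − 0.72) = 0.10349
  Zeris infection: 0.14 × 0.76 × (1 − 0.34) = 0.070224
The unnormalized weights sum to 0.22798.
P(Galolitis | evidence) ≈ 0.054264 / 0.22798 ≈ 0.238
P(Casik infection | evidence) ≈ 0.10349 / 0.22798 ≈ 0.454
P(Zeris infection | evidence) ≈ 0.070224 / 0.22798 ≈ 0.308
The largest is 0.454, so Casik infection is most probable.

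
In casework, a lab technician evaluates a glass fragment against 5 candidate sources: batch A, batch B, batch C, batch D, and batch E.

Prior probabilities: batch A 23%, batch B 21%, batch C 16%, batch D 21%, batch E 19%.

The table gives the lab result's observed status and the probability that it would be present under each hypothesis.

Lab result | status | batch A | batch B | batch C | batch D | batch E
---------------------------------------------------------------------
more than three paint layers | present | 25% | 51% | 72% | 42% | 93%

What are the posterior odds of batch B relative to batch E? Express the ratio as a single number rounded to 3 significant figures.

0.606

Unnormalized posterior weight (prior times the lab result likelihood) for each of the two hypotheses:
  batch B: 0.21 × 0.51 = 0.1071
  batch E: 0.19 × 0.93 = 0.1767
Odds(batch B : batch E) = 0.1071 / 0.1767 ≈ 0.606.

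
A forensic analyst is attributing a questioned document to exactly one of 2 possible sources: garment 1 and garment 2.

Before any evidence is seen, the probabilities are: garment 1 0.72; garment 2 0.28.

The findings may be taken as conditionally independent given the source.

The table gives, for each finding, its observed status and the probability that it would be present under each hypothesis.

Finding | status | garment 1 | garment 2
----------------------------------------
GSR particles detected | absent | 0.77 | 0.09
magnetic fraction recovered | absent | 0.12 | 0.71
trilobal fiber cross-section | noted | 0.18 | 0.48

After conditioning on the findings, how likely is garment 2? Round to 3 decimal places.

By Bayes' rule with conditional independence, the unnormalized weight for each hypothesis is prior × ∏ likelihoods (using 1 − P(present | H) for each absent finding):
  garment 1: 0.72 × (1 − 0.77) × (1 − 0.12) × 0.18 = 0.026231
  garment 2: 0.28 × (1 − 0.09) × (1 − 0.71) × 0.48 = 0.035468
The unnormalized weights sum to 0.061699.
P(garment 2 | evidence) = 0.035468 / 0.061699 ≈ 0.575.

0.575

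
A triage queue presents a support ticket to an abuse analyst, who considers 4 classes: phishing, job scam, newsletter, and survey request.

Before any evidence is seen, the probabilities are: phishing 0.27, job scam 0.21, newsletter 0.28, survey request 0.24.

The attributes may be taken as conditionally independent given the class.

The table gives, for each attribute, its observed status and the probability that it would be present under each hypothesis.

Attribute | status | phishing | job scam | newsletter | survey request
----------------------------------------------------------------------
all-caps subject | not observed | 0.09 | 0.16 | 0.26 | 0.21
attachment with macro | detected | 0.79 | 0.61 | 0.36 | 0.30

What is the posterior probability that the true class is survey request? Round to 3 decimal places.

Multiply each prior by the joint likelihood of the attribute pattern (using 1 − P(present | H) for each absent attribute):
  phishing: 0.27 × (1 − 0.09) × 0.79 = 0.1941
  job scam: 0.21 × (1 − 0.16) × 0.61 = 0.1076
  newsletter: 0.28 × (1 − 0.26) × 0.36 = 0.074592
  survey request: 0.24 × (1 − 0.21) × 0.30 = 0.05688
The unnormalized weights sum to 0.43318.
P(survey request | evidence) = 0.05688 / 0.43318 ≈ 0.131.

0.131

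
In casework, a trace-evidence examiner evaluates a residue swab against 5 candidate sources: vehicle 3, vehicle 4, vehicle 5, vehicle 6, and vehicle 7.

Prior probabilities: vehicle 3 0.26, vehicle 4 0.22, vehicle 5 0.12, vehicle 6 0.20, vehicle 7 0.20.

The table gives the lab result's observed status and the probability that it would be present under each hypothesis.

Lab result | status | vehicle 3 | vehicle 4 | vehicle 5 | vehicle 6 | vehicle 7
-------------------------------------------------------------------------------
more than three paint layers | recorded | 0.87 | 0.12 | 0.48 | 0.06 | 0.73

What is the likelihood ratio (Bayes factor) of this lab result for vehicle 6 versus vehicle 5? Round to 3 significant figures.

The Bayes factor is the ratio of the two likelihoods.
  vehicle 6: 0.06
  vehicle 5: 0.48
Bayes factor = 0.06 / 0.48 ≈ 0.125

0.125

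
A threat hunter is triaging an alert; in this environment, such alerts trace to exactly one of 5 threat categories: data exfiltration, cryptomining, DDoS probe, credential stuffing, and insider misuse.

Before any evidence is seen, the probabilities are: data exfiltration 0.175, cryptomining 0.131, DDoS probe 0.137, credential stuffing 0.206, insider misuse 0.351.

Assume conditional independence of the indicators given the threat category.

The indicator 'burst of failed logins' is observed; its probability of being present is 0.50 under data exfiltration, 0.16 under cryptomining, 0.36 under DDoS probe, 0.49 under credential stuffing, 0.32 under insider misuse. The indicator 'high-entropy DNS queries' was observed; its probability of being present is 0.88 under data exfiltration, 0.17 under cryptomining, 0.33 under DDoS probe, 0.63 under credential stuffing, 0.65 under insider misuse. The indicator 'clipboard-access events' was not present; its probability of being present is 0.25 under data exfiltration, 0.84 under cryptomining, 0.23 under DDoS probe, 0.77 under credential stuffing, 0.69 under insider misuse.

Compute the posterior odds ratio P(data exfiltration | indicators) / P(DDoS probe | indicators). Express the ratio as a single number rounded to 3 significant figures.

The normalizing constant cancels in an odds ratio, so compute prior × likelihood for the two hypotheses only (using 1 − P(present | H) for each absent indicator):
  data exfiltration: 0.175 × 0.50 × 0.88 × (1 − 0.25) = 0.05775
  DDoS probe: 0.137 × 0.36 × 0.33 × (1 − 0.23) = 0.012532
Odds(data exfiltration : DDoS probe) = 0.05775 / 0.012532 ≈ 4.61.

4.61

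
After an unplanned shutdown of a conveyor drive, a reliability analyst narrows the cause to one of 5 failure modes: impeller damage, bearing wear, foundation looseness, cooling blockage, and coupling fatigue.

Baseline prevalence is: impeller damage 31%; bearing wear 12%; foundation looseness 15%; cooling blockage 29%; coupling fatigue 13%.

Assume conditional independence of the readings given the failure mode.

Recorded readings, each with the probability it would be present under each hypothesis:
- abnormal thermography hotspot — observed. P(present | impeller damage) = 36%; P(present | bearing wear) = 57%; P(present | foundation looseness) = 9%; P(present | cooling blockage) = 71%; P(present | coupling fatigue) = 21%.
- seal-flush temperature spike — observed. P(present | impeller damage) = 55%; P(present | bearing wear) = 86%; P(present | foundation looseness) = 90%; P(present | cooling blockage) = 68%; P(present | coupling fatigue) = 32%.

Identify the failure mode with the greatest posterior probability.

cooling blockage

By Bayes' rule with conditional independence, the unnormalized weight for each hypothesis is prior × ∏ likelihoods:
  impeller damage: 0.31 × 0.36 × 0.55 = 0.06138
  bearing wear: 0.12 × 0.57 × 0.86 = 0.058824
  foundation looseness: 0.15 × 0.09 × 0.90 = 0.01215
  cooling blockage: 0.29 × 0.71 × 0.68 = 0.14001
  coupling fatigue: 0.13 × 0.21 × 0.32 = 0.008736
Marginal likelihood of the evidence = 0.2811.
P(impeller damage | evidence) ≈ 0.06138 / 0.2811 ≈ 0.218
P(bearing wear | evidence) ≈ 0.058824 / 0.2811 ≈ 0.209
P(foundation looseness | evidence) ≈ 0.01215 / 0.2811 ≈ 0.043
P(cooling blockage | evidence) ≈ 0.14001 / 0.2811 ≈ 0.498
P(coupling fatigue | evidence) ≈ 0.008736 / 0.2811 ≈ 0.031
The largest is 0.498, so cooling blockage is most probable.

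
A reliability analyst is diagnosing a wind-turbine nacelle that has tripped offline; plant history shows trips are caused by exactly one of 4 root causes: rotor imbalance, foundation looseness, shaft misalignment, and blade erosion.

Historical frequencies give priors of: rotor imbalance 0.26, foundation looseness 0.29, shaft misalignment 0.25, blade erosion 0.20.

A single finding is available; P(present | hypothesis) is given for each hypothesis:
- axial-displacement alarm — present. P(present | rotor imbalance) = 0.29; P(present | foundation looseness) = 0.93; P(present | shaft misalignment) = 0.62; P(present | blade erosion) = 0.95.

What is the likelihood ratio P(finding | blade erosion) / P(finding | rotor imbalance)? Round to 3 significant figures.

3.28

The Bayes factor is the ratio of the two likelihoods.
  blade erosion: 0.95
  rotor imbalance: 0.29
Bayes factor = 0.95 / 0.29 ≈ 3.28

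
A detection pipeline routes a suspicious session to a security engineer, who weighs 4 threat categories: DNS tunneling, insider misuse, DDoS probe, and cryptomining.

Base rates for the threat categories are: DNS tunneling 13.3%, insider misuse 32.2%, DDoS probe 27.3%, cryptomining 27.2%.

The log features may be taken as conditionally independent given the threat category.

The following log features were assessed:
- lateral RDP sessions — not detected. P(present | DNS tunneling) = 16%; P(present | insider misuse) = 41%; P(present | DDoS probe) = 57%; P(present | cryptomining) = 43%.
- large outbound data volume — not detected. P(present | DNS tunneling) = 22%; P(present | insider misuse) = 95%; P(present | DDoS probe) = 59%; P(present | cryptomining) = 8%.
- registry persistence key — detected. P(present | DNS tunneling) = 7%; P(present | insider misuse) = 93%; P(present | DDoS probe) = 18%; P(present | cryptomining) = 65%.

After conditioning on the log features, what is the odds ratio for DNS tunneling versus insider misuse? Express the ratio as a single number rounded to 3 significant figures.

0.690

Unnormalized posterior weight (prior times the log feature likelihoods) for each of the two hypotheses (using 1 − P(present | H) for each absent log feature):
  DNS tunneling: 0.133 × (1 − 0.16) × (1 − 0.22) × 0.07 = 0.0060999
  insider misuse: 0.322 × (1 − 0.41) × (1 − 0.95) × 0.93 = 0.0088341
Odds(DNS tunneling : insider misuse) = 0.0060999 / 0.0088341 ≈ 0.690.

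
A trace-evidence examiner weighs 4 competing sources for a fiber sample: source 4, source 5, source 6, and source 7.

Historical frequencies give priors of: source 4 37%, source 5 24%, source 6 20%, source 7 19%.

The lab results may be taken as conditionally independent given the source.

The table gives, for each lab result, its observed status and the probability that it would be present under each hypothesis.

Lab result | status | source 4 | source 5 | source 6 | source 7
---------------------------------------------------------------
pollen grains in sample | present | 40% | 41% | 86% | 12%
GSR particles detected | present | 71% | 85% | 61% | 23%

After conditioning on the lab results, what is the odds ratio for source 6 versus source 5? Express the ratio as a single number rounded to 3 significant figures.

1.25

The normalizing constant cancels in an odds ratio, so compute prior × likelihood for the two hypotheses only:
  source 6: 0.20 × 0.86 × 0.61 = 0.10492
  source 5: 0.24 × 0.41 × 0.85 = 0.08364
Posterior odds = 0.10492 / 0.08364 ≈ 1.25.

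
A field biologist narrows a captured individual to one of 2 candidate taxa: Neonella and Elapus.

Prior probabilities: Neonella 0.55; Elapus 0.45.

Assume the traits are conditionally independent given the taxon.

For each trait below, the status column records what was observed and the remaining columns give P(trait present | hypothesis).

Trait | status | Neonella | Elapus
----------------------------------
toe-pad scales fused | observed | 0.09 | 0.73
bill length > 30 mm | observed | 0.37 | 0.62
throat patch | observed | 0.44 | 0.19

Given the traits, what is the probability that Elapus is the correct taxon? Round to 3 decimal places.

0.828

By Bayes' rule with conditional independence, the unnormalized weight for each hypothesis is prior × ∏ likelihoods:
  Neonella: 0.55 × 0.09 × 0.37 × 0.44 = 0.0080586
  Elapus: 0.45 × 0.73 × 0.62 × 0.19 = 0.038697
Marginal likelihood of the evidence = 0.046756.
P(Elapus | evidence) = 0.038697 / 0.046756 ≈ 0.828.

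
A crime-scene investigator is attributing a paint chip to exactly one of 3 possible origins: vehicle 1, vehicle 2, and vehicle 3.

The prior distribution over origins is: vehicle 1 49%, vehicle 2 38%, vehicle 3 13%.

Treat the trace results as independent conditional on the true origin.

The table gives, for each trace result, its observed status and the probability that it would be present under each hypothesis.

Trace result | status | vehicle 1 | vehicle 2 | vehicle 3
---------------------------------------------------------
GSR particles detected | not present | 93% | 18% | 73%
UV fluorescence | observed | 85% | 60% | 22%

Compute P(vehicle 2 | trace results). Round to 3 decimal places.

By Bayes' rule with conditional independence, the unnormalized weight for each hypothesis is prior × ∏ likelihoods (using 1 − P(present | H) for each absent trace result):
  vehicle 1: 0.49 × (1 − 0.93) × 0.85 = 0.029155
  vehicle 2: 0.38 × (1 − 0.18) × 0.60 = 0.18696
  vehicle 3: 0.13 × (1 − 0.73) × 0.22 = 0.007722
The unnormalized weights sum to 0.22384.
P(vehicle 2 | evidence) = 0.18696 / 0.22384 ≈ 0.835.

0.835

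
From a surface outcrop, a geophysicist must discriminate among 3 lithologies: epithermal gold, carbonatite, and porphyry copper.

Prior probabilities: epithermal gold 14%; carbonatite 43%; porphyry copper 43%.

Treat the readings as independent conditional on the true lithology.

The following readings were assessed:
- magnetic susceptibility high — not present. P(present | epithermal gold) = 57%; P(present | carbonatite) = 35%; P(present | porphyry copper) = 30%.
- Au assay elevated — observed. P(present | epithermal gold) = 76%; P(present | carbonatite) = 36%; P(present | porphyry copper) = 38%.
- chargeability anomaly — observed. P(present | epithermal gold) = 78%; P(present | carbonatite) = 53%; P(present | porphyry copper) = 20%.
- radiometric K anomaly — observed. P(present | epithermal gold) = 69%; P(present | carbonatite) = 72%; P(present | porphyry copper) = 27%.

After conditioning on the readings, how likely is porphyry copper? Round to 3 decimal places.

Multiply each prior by the joint likelihood of the reading pattern (using 1 − P(present | H) for each absent reading):
  epithermal gold: 0.14 × (1 − 0.57) × 0.76 × 0.78 × 0.69 = 0.024624
  carbonatite: 0.43 × (1 − 0.35) × 0.36 × 0.53 × 0.72 = 0.038397
  porphyry copper: 0.43 × (1 − 0.30) × 0.38 × 0.20 × 0.27 = 0.0061765
The unnormalized weights sum to 0.069197.
P(porphyry copper | evidence) = 0.0061765 / 0.069197 ≈ 0.089.

0.089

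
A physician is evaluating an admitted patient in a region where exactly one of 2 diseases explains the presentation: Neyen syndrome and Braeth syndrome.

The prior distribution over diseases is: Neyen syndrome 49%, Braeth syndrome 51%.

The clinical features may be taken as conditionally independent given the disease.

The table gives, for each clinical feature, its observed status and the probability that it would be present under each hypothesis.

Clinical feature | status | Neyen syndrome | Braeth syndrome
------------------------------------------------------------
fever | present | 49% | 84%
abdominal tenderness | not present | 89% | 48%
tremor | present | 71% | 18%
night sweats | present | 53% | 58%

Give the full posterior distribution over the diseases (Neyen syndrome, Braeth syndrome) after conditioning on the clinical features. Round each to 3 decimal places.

Multiply each prior by the joint likelihood of the clinical feature pattern (using 1 − P(present | H) for each absent clinical feature):
  Neyen syndrome: 0.49 × 0.49 × (1 − 0.89) × 0.71 × 0.53 = 0.0099385
  Braeth syndrome: 0.51 × 0.84 × (1 − 0.48) × 0.18 × 0.58 = 0.023257
Normalizing constant Z = 0.0099385 + 0.023257 = 0.033195.
P(Neyen syndrome | evidence) = 0.0099385 / 0.033195 ≈ 0.299
P(Braeth syndrome | evidence) = 0.023257 / 0.033195 ≈ 0.701

0.299, 0.701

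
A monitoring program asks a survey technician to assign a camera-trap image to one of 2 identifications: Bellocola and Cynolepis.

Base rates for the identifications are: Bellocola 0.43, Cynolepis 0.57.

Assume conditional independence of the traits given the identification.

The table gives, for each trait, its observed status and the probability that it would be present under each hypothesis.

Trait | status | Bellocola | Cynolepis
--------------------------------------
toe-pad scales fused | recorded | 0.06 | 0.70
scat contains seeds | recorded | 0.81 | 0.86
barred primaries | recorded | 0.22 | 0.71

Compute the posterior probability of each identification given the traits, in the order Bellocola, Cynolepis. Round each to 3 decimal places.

0.019, 0.981

By Bayes' rule with conditional independence, the unnormalized weight for each hypothesis is prior × ∏ likelihoods:
  Bellocola: 0.43 × 0.06 × 0.81 × 0.22 = 0.0045976
  Cynolepis: 0.57 × 0.70 × 0.86 × 0.71 = 0.24363
Normalizing constant Z = 0.0045976 + 0.24363 = 0.24823.
P(Bellocola | evidence) = 0.0045976 / 0.24823 ≈ 0.019
P(Cynolepis | evidence) = 0.24363 / 0.24823 ≈ 0.981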